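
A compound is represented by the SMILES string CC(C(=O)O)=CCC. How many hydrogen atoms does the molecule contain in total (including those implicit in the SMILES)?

10

Walk through each heavy atom and fill implicit hydrogens from standard valence (C 4, N 3, O 2, S 2, halogen 1):
  atom 1: C, bond orders sum to 1 (valence 4) → 3 H
  atom 2: C, bond orders sum to 4 (valence 4) → 0 H
  atom 3: C, bond orders sum to 4 (valence 4) → 0 H
  atom 4: O, bond orders sum to 2 (valence 2) → 0 H
  atom 5: O, bond orders sum to 1 (valence 2) → 1 H
  atom 6: C, bond orders sum to 3 (valence 4) → 1 H
  atom 7: C, bond orders sum to 2 (valence 4) → 2 H
  atom 8: C, bond orders sum to 1 (valence 4) → 3 H
Total hydrogens: 10.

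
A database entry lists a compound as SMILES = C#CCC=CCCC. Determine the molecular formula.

Walk through each heavy atom and fill implicit hydrogens from standard valence (C 4, N 3, O 2, S 2, halogen 1):
  atom 1: C, bond orders sum to 3 (valence 4) → 1 H
  atom 2: C, bond orders sum to 4 (valence 4) → 0 H
  atom 3: C, bond orders sum to 2 (valence 4) → 2 H
  atom 4: C, bond orders sum to 3 (valence 4) → 1 H
  atom 5: C, bond orders sum to 3 (valence 4) → 1 H
  atom 6: C, bond orders sum to 2 (valence 4) → 2 H
  atom 7: C, bond orders sum to 2 (valence 4) → 2 H
  atom 8: C, bond orders sum to 1 (valence 4) → 3 H
Totals → C:8, H:12.
In Hill order: C8H12.

C8H12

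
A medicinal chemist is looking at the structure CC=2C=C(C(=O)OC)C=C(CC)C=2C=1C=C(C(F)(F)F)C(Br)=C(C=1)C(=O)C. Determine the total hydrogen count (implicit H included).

18

Walk through each heavy atom and fill implicit hydrogens from standard valence (C 4, N 3, O 2, S 2, halogen 1):
  atom 1: C, bond orders sum to 1 (valence 4) → 3 H
  atom 2: C, bond orders sum to 4 (valence 4) → 0 H
  atom 3: C, bond orders sum to 3 (valence 4) → 1 H
  atom 4: C, bond orders sum to 4 (valence 4) → 0 H
  atom 5: C, bond orders sum to 4 (valence 4) → 0 H
  atom 6: O, bond orders sum to 2 (valence 2) → 0 H
  atom 7: O, bond orders sum to 2 (valence 2) → 0 H
  atom 8: C, bond orders sum to 1 (valence 4) → 3 H
  atom 9: C, bond orders sum to 3 (valence 4) → 1 H
  atom 10: C, bond orders sum to 4 (valence 4) → 0 H
  atom 11: C, bond orders sum to 2 (valence 4) → 2 H
  atom 12: C, bond orders sum to 1 (valence 4) → 3 H
  atom 13: C, bond orders sum to 4 (valence 4) → 0 H
  atom 14: C, bond orders sum to 4 (valence 4) → 0 H
  atom 15: C, bond orders sum to 3 (valence 4) → 1 H
  atom 16: C, bond orders sum to 4 (valence 4) → 0 H
  atom 17: C, bond orders sum to 4 (valence 4) → 0 H
  atom 18: F (halogen, monovalent) → 0 H
  atom 19: F (halogen, monovalent) → 0 H
  atom 20: F (halogen, monovalent) → 0 H
  atom 21: C, bond orders sum to 4 (valence 4) → 0 H
  atom 22: Br (halogen, monovalent) → 0 H
  atom 23: C, bond orders sum to 4 (valence 4) → 0 H
  atom 24: C, bond orders sum to 3 (valence 4) → 1 H
  atom 25: C, bond orders sum to 4 (valence 4) → 0 H
  atom 26: O, bond orders sum to 2 (valence 2) → 0 H
  atom 27: C, bond orders sum to 1 (valence 4) → 3 H
Total hydrogens: 18.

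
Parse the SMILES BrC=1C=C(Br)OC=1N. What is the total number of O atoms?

Scan the SMILES for O atoms (remember two-letter symbols like Cl and Br are single atoms).
Oxygen count: 1.

1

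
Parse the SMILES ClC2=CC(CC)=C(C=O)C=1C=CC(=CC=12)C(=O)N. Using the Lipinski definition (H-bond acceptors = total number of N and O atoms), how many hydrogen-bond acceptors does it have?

N atoms: 1; O atoms: 2.
Lipinski HBA = 1 + 2 = 3.

3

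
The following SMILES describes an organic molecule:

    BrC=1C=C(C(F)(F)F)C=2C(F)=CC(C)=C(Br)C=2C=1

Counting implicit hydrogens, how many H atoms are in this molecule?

Walk through each heavy atom and fill implicit hydrogens from standard valence (C 4, N 3, O 2, S 2, halogen 1):
  atom 1: Br (halogen, monovalent) → 0 H
  atom 2: C, bond orders sum to 4 (valence 4) → 0 H
  atom 3: C, bond orders sum to 3 (valence 4) → 1 H
  atom 4: C, bond orders sum to 4 (valence 4) → 0 H
  atom 5: C, bond orders sum to 4 (valence 4) → 0 H
  atom 6: F (halogen, monovalent) → 0 H
  atom 7: F (halogen, monovalent) → 0 H
  atom 8: F (halogen, monovalent) → 0 H
  atom 9: C, bond orders sum to 4 (valence 4) → 0 H
  atom 10: C, bond orders sum to 4 (valence 4) → 0 H
  atom 11: F (halogen, monovalent) → 0 H
  atom 12: C, bond orders sum to 3 (valence 4) → 1 H
  atom 13: C, bond orders sum to 4 (valence 4) → 0 H
  atom 14: C, bond orders sum to 1 (valence 4) → 3 H
  atom 15: C, bond orders sum to 4 (valence 4) → 0 H
  atom 16: Br (halogen, monovalent) → 0 H
  atom 17: C, bond orders sum to 4 (valence 4) → 0 H
  atom 18: C, bond orders sum to 3 (valence 4) → 1 H
Total hydrogens: 6.

6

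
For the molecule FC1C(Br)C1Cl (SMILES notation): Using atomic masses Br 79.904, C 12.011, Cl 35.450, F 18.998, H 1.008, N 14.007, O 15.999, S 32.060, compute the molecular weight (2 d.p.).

173.41 g/mol

First, the molecular formula is C3H3BrClF (counting implicit H from valence).
  Br: 1 × 79.904 = 79.904
  C: 3 × 12.011 = 36.033
  Cl: 1 × 35.450 = 35.450
  F: 1 × 18.998 = 18.998
  H: 3 × 1.008 = 3.024
Sum: 1×79.904 + 3×12.011 + 1×35.450 + 1×18.998 + 3×1.008 = 173.409 → 173.41 g/mol.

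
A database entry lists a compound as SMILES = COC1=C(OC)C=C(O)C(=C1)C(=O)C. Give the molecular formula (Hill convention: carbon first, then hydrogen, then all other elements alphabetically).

C10H12O4

Walk through each heavy atom and fill implicit hydrogens from standard valence (C 4, N 3, O 2, S 2, halogen 1):
  atom 1: C, bond orders sum to 1 (valence 4) → 3 H
  atom 2: O, bond orders sum to 2 (valence 2) → 0 H
  atom 3: C, bond orders sum to 4 (valence 4) → 0 H
  atom 4: C, bond orders sum to 4 (valence 4) → 0 H
  atom 5: O, bond orders sum to 2 (valence 2) → 0 H
  atom 6: C, bond orders sum to 1 (valence 4) → 3 H
  atom 7: C, bond orders sum to 3 (valence 4) → 1 H
  atom 8: C, bond orders sum to 4 (valence 4) → 0 H
  atom 9: O, bond orders sum to 1 (valence 2) → 1 H
  atom 10: C, bond orders sum to 4 (valence 4) → 0 H
  atom 11: C, bond orders sum to 3 (valence 4) → 1 H
  atom 12: C, bond orders sum to 4 (valence 4) → 0 H
  atom 13: O, bond orders sum to 2 (valence 2) → 0 H
  atom 14: C, bond orders sum to 1 (valence 4) → 3 H
Totals → C:10, H:12, O:4.
In Hill order: C10H12O4.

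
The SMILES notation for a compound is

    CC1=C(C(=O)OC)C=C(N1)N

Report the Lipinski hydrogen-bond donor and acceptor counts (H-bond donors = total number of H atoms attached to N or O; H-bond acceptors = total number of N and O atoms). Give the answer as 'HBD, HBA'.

Donors: find every N or O and count the H atoms it carries.
  atom 5 (O): bond orders sum to 2 → 0 H
  atom 6 (O): bond orders sum to 2 → 0 H
  atom 10 (N): bond orders sum to 2 → 1 H
  atom 11 (N): bond orders sum to 1 → 2 H
Lipinski HBD = 3.
Acceptors: N atoms = 2, O atoms = 2 → HBA = 4.

3, 4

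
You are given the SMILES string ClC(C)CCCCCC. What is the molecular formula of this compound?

Walk through each heavy atom and fill implicit hydrogens from standard valence (C 4, N 3, O 2, S 2, halogen 1):
  atom 1: Cl (halogen, monovalent) → 0 H
  atom 2: C, bond orders sum to 3 (valence 4) → 1 H
  atom 3: C, bond orders sum to 1 (valence 4) → 3 H
  atom 4: C, bond orders sum to 2 (valence 4) → 2 H
  atom 5: C, bond orders sum to 2 (valence 4) → 2 H
  atom 6: C, bond orders sum to 2 (valence 4) → 2 H
  atom 7: C, bond orders sum to 2 (valence 4) → 2 H
  atom 8: C, bond orders sum to 2 (valence 4) → 2 H
  atom 9: C, bond orders sum to 1 (valence 4) → 3 H
Totals → C:8, H:17, Cl:1.
In Hill order: C8H17Cl.

C8H17Cl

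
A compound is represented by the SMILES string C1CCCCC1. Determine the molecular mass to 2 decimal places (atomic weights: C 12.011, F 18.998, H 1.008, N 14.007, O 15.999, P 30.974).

84.16 g/mol

First, the molecular formula is C6H12 (counting implicit H from valence).
  C: 6 × 12.011 = 72.066
  H: 12 × 1.008 = 12.096
Sum: 6×12.011 + 12×1.008 = 84.162 → 84.16 g/mol.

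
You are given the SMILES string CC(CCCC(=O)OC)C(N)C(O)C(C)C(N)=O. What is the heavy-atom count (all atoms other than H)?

18

Every atom symbol written in the SMILES (organic subset) is one heavy atom; implicit H are not written.
Heavy atoms by element → C:12, N:2, O:4.
Total: 18.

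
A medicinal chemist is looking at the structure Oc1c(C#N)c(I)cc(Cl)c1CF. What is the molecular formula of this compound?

C8H4ClFINO

Walk through each heavy atom and fill implicit hydrogens from standard valence (C 4, N 3, O 2, S 2, halogen 1); for lowercase aromatic atoms, an aromatic c carries 1 H when it has two neighbours and 0 H with three, and aromatic n carries 0 H:
  atom 1: O, bond orders sum to 1 (valence 2) → 1 H
  atom 2: aromatic c, 3 neighbours → 0 H
  atom 3: aromatic c, 3 neighbours → 0 H
  atom 4: C, bond orders sum to 4 (valence 4) → 0 H
  atom 5: N, bond orders sum to 3 (valence 3) → 0 H
  atom 6: aromatic c, 3 neighbours → 0 H
  atom 7: I (halogen, monovalent) → 0 H
  atom 8: aromatic c, 2 neighbours → 1 H
  atom 9: aromatic c, 3 neighbours → 0 H
  atom 10: Cl (halogen, monovalent) → 0 H
  atom 11: aromatic c, 3 neighbours → 0 H
  atom 12: C, bond orders sum to 2 (valence 4) → 2 H
  atom 13: F (halogen, monovalent) → 0 H
Totals → C:8, H:4, Cl:1, F:1, I:1, N:1, O:1.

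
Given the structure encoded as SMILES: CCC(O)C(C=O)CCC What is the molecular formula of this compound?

C8H16O2

Walk through each heavy atom and fill implicit hydrogens from standard valence (C 4, N 3, O 2, S 2, halogen 1):
  atom 1: C, bond orders sum to 1 (valence 4) → 3 H
  atom 2: C, bond orders sum to 2 (valence 4) → 2 H
  atom 3: C, bond orders sum to 3 (valence 4) → 1 H
  atom 4: O, bond orders sum to 1 (valence 2) → 1 H
  atom 5: C, bond orders sum to 3 (valence 4) → 1 H
  atom 6: C, bond orders sum to 3 (valence 4) → 1 H
  atom 7: O, bond orders sum to 2 (valence 2) → 0 H
  atom 8: C, bond orders sum to 2 (valence 4) → 2 H
  atom 9: C, bond orders sum to 2 (valence 4) → 2 H
  atom 10: C, bond orders sum to 1 (valence 4) → 3 H
Totals → C:8, H:16, O:2.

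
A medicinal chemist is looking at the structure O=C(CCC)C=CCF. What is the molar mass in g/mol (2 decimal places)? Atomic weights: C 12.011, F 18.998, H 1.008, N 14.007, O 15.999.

130.16 g/mol

First, the molecular formula is C7H11FO (counting implicit H from valence).
  C: 7 × 12.011 = 84.077
  F: 1 × 18.998 = 18.998
  H: 11 × 1.008 = 11.088
  O: 1 × 15.999 = 15.999
Sum: 7×12.011 + 1×18.998 + 11×1.008 + 1×15.999 = 130.162 → 130.16 g/mol.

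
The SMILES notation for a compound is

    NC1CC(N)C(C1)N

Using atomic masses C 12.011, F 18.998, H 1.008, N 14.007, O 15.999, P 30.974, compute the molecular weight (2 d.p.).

115.18 g/mol

First, the molecular formula is C5H13N3 (counting implicit H from valence).
  C: 5 × 12.011 = 60.055
  H: 13 × 1.008 = 13.104
  N: 3 × 14.007 = 42.021
Sum: 5×12.011 + 13×1.008 + 3×14.007 = 115.180 → 115.18 g/mol.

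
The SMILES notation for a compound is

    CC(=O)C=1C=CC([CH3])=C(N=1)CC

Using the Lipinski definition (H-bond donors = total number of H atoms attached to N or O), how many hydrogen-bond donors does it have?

Donors: find every N or O and count the H atoms it carries.
  atom 3 (O): bond orders sum to 2 → 0 H
  atom 10 (N): bond orders sum to 3 → 0 H
Lipinski HBD = 0.

0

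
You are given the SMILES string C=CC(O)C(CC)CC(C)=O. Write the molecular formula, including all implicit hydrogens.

C9H16O2

Walk through each heavy atom and fill implicit hydrogens from standard valence (C 4, N 3, O 2, S 2, halogen 1):
  atom 1: C, bond orders sum to 2 (valence 4) → 2 H
  atom 2: C, bond orders sum to 3 (valence 4) → 1 H
  atom 3: C, bond orders sum to 3 (valence 4) → 1 H
  atom 4: O, bond orders sum to 1 (valence 2) → 1 H
  atom 5: C, bond orders sum to 3 (valence 4) → 1 H
  atom 6: C, bond orders sum to 2 (valence 4) → 2 H
  atom 7: C, bond orders sum to 1 (valence 4) → 3 H
  atom 8: C, bond orders sum to 2 (valence 4) → 2 H
  atom 9: C, bond orders sum to 4 (valence 4) → 0 H
  atom 10: C, bond orders sum to 1 (valence 4) → 3 H
  atom 11: O, bond orders sum to 2 (valence 2) → 0 H
Totals → C:9, H:16, O:2.
In Hill order: C9H16O2.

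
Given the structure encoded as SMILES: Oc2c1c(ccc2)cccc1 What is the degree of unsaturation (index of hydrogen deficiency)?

7

Molecular formula: C10H8O.
DoU = (2C + 2 + N − H − X) / 2, where X is the halogen count and O/S are ignored.
    = (2·10 + 2 + 0 − 8 − 0) / 2 = 14 / 2 = 7.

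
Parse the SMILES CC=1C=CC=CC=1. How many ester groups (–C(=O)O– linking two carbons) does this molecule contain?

Scan the SMILES for the ester motif — none present.

0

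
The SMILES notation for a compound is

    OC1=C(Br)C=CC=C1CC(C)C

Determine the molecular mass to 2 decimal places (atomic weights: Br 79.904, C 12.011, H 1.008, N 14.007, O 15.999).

229.12 g/mol

First, the molecular formula is C10H13BrO (counting implicit H from valence).
  Br: 1 × 79.904 = 79.904
  C: 10 × 12.011 = 120.110
  H: 13 × 1.008 = 13.104
  O: 1 × 15.999 = 15.999
Sum: 1×79.904 + 10×12.011 + 13×1.008 + 1×15.999 = 229.117 → 229.12 g/mol.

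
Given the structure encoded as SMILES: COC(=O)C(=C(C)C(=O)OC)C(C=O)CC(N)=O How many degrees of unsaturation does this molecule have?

5

Molecular formula: C11H15NO6.
DoU = (2C + 2 + N − H − X) / 2, where X is the halogen count and O/S are ignored.
    = (2·11 + 2 + 1 − 15 − 0) / 2 = 10 / 2 = 5.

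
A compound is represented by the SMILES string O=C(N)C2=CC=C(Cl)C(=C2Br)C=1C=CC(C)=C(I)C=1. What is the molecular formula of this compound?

C14H10BrClINO

Walk through each heavy atom and fill implicit hydrogens from standard valence (C 4, N 3, O 2, S 2, halogen 1):
  atom 1: O, bond orders sum to 2 (valence 2) → 0 H
  atom 2: C, bond orders sum to 4 (valence 4) → 0 H
  atom 3: N, bond orders sum to 1 (valence 3) → 2 H
  atom 4: C, bond orders sum to 4 (valence 4) → 0 H
  atom 5: C, bond orders sum to 3 (valence 4) → 1 H
  atom 6: C, bond orders sum to 3 (valence 4) → 1 H
  atom 7: C, bond orders sum to 4 (valence 4) → 0 H
  atom 8: Cl (halogen, monovalent) → 0 H
  atom 9: C, bond orders sum to 4 (valence 4) → 0 H
  atom 10: C, bond orders sum to 4 (valence 4) → 0 H
  atom 11: Br (halogen, monovalent) → 0 H
  atom 12: C, bond orders sum to 4 (valence 4) → 0 H
  atom 13: C, bond orders sum to 3 (valence 4) → 1 H
  atom 14: C, bond orders sum to 3 (valence 4) → 1 H
  atom 15: C, bond orders sum to 4 (valence 4) → 0 H
  atom 16: C, bond orders sum to 1 (valence 4) → 3 H
  atom 17: C, bond orders sum to 4 (valence 4) → 0 H
  atom 18: I (halogen, monovalent) → 0 H
  atom 19: C, bond orders sum to 3 (valence 4) → 1 H
Totals → C:14, H:10, Br:1, Cl:1, I:1, N:1, O:1.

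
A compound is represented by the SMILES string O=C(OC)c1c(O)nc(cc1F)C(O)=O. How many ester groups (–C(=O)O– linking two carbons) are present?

1

The ester motif appears at heavy-atom position 2 in the SMILES.
Other groups present: 1 carboxylic acid, 1 hydroxyl.
Ester count: 1.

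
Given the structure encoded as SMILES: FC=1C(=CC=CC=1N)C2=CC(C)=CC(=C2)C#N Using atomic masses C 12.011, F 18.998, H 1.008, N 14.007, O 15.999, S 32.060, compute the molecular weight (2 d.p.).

226.25 g/mol

First, the molecular formula is C14H11FN2 (counting implicit H from valence).
  C: 14 × 12.011 = 168.154
  F: 1 × 18.998 = 18.998
  H: 11 × 1.008 = 11.088
  N: 2 × 14.007 = 28.014
Sum: 14×12.011 + 1×18.998 + 11×1.008 + 2×14.007 = 226.254 → 226.25 g/mol.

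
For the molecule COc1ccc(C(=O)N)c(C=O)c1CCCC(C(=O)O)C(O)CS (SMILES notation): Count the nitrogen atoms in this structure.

Scan the SMILES for N atoms (remember two-letter symbols like Cl and Br are single atoms).
Nitrogen count: 1.

1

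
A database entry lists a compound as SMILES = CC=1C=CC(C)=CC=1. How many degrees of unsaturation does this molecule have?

Degree of unsaturation = (number of rings) + (number of π bonds).
Ring closures in the SMILES: 1.
π bonds: 3 double bonds (each 1 DoU) → 3 DoU from unsaturation.
Total DoU = 1 + 3 = 4.

4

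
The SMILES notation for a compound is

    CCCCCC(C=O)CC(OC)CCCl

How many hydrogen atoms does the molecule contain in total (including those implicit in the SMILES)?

23

Walk through each heavy atom and fill implicit hydrogens from standard valence (C 4, N 3, O 2, S 2, halogen 1):
  atom 1: C, bond orders sum to 1 (valence 4) → 3 H
  atom 2: C, bond orders sum to 2 (valence 4) → 2 H
  atom 3: C, bond orders sum to 2 (valence 4) → 2 H
  atom 4: C, bond orders sum to 2 (valence 4) → 2 H
  atom 5: C, bond orders sum to 2 (valence 4) → 2 H
  atom 6: C, bond orders sum to 3 (valence 4) → 1 H
  atom 7: C, bond orders sum to 3 (valence 4) → 1 H
  atom 8: O, bond orders sum to 2 (valence 2) → 0 H
  atom 9: C, bond orders sum to 2 (valence 4) → 2 H
  atom 10: C, bond orders sum to 3 (valence 4) → 1 H
  atom 11: O, bond orders sum to 2 (valence 2) → 0 H
  atom 12: C, bond orders sum to 1 (valence 4) → 3 H
  atom 13: C, bond orders sum to 2 (valence 4) → 2 H
  atom 14: C, bond orders sum to 2 (valence 4) → 2 H
  atom 15: Cl (halogen, monovalent) → 0 H
Total hydrogens: 23.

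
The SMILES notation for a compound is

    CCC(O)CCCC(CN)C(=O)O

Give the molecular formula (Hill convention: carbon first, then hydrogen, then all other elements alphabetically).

Walk through each heavy atom and fill implicit hydrogens from standard valence (C 4, N 3, O 2, S 2, halogen 1):
  atom 1: C, bond orders sum to 1 (valence 4) → 3 H
  atom 2: C, bond orders sum to 2 (valence 4) → 2 H
  atom 3: C, bond orders sum to 3 (valence 4) → 1 H
  atom 4: O, bond orders sum to 1 (valence 2) → 1 H
  atom 5: C, bond orders sum to 2 (valence 4) → 2 H
  atom 6: C, bond orders sum to 2 (valence 4) → 2 H
  atom 7: C, bond orders sum to 2 (valence 4) → 2 H
  atom 8: C, bond orders sum to 3 (valence 4) → 1 H
  atom 9: C, bond orders sum to 2 (valence 4) → 2 H
  atom 10: N, bond orders sum to 1 (valence 3) → 2 H
  atom 11: C, bond orders sum to 4 (valence 4) → 0 H
  atom 12: O, bond orders sum to 2 (valence 2) → 0 H
  atom 13: O, bond orders sum to 1 (valence 2) → 1 H
Totals → C:9, H:19, N:1, O:3.
In Hill order: C9H19NO3.

C9H19NO3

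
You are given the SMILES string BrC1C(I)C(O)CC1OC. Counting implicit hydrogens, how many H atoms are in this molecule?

Walk through each heavy atom and fill implicit hydrogens from standard valence (C 4, N 3, O 2, S 2, halogen 1):
  atom 1: Br (halogen, monovalent) → 0 H
  atom 2: C, bond orders sum to 3 (valence 4) → 1 H
  atom 3: C, bond orders sum to 3 (valence 4) → 1 H
  atom 4: I (halogen, monovalent) → 0 H
  atom 5: C, bond orders sum to 3 (valence 4) → 1 H
  atom 6: O, bond orders sum to 1 (valence 2) → 1 H
  atom 7: C, bond orders sum to 2 (valence 4) → 2 H
  atom 8: C, bond orders sum to 3 (valence 4) → 1 H
  atom 9: O, bond orders sum to 2 (valence 2) → 0 H
  atom 10: C, bond orders sum to 1 (valence 4) → 3 H
Total hydrogens: 10.

10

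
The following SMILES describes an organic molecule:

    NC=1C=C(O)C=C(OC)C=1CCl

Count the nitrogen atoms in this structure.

1

Scan the SMILES for N atoms (remember two-letter symbols like Cl and Br are single atoms).
Nitrogen count: 1.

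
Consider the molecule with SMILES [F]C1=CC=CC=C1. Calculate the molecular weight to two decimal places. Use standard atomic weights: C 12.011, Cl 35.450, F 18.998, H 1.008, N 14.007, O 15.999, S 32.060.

96.10 g/mol

First, the molecular formula is C6H5F (counting implicit H from valence).
  C: 6 × 12.011 = 72.066
  F: 1 × 18.998 = 18.998
  H: 5 × 1.008 = 5.040
Sum: 6×12.011 + 1×18.998 + 5×1.008 = 96.104 → 96.10 g/mol.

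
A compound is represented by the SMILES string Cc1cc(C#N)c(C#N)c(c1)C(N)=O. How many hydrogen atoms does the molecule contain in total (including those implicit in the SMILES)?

7

Walk through each heavy atom and fill implicit hydrogens from standard valence (C 4, N 3, O 2, S 2, halogen 1); for lowercase aromatic atoms, an aromatic c carries 1 H when it has two neighbours and 0 H with three, and aromatic n carries 0 H:
  atom 1: C, bond orders sum to 1 (valence 4) → 3 H
  atom 2: aromatic c, 3 neighbours → 0 H
  atom 3: aromatic c, 2 neighbours → 1 H
  atom 4: aromatic c, 3 neighbours → 0 H
  atom 5: C, bond orders sum to 4 (valence 4) → 0 H
  atom 6: N, bond orders sum to 3 (valence 3) → 0 H
  atom 7: aromatic c, 3 neighbours → 0 H
  atom 8: C, bond orders sum to 4 (valence 4) → 0 H
  atom 9: N, bond orders sum to 3 (valence 3) → 0 H
  atom 10: aromatic c, 3 neighbours → 0 H
  atom 11: aromatic c, 2 neighbours → 1 H
  atom 12: C, bond orders sum to 4 (valence 4) → 0 H
  atom 13: N, bond orders sum to 1 (valence 3) → 2 H
  atom 14: O, bond orders sum to 2 (valence 2) → 0 H
Total hydrogens: 7.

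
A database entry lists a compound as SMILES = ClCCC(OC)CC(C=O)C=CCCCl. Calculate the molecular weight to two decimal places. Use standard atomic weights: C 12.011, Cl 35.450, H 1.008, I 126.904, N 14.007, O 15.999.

253.16 g/mol

First, the molecular formula is C11H18Cl2O2 (counting implicit H from valence).
  C: 11 × 12.011 = 132.121
  Cl: 2 × 35.450 = 70.900
  H: 18 × 1.008 = 18.144
  O: 2 × 15.999 = 31.998
Sum: 11×12.011 + 2×35.450 + 18×1.008 + 2×15.999 = 253.163 → 253.16 g/mol.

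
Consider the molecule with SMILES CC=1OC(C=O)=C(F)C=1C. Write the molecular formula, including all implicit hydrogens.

Walk through each heavy atom and fill implicit hydrogens from standard valence (C 4, N 3, O 2, S 2, halogen 1):
  atom 1: C, bond orders sum to 1 (valence 4) → 3 H
  atom 2: C, bond orders sum to 4 (valence 4) → 0 H
  atom 3: O, bond orders sum to 2 (valence 2) → 0 H
  atom 4: C, bond orders sum to 4 (valence 4) → 0 H
  atom 5: C, bond orders sum to 3 (valence 4) → 1 H
  atom 6: O, bond orders sum to 2 (valence 2) → 0 H
  atom 7: C, bond orders sum to 4 (valence 4) → 0 H
  atom 8: F (halogen, monovalent) → 0 H
  atom 9: C, bond orders sum to 4 (valence 4) → 0 H
  atom 10: C, bond orders sum to 1 (valence 4) → 3 H
Totals → C:7, H:7, F:1, O:2.
In Hill order: C7H7FO2.

C7H7FO2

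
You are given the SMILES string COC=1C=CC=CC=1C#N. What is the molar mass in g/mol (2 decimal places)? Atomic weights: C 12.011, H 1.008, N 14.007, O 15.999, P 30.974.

First, the molecular formula is C8H7NO (counting implicit H from valence).
  C: 8 × 12.011 = 96.088
  H: 7 × 1.008 = 7.056
  N: 1 × 14.007 = 14.007
  O: 1 × 15.999 = 15.999
Sum: 8×12.011 + 7×1.008 + 1×14.007 + 1×15.999 = 133.150 → 133.15 g/mol.

133.15 g/mol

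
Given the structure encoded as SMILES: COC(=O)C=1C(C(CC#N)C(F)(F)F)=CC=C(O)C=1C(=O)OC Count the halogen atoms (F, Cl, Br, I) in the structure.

3

Halogen atoms appear at heavy-atom positions 12, 13, 14 (3×F).
Other groups present: 2 ester, 1 hydroxyl, 1 nitrile.
Halogen count: 3.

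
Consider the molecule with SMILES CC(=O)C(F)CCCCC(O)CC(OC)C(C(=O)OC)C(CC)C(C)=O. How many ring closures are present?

In SMILES, each pair of matching ring-closure digits denotes one ring-closing bond; the number of such bonds equals the number of independent rings.
Ring-closure bonds here: 0.

0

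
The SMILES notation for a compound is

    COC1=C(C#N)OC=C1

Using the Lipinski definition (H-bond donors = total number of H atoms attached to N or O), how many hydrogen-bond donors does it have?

Donors: find every N or O and count the H atoms it carries.
  atom 2 (O): bond orders sum to 2 → 0 H
  atom 6 (N): bond orders sum to 3 → 0 H
  atom 7 (O): bond orders sum to 2 → 0 H
Lipinski HBD = 0.

0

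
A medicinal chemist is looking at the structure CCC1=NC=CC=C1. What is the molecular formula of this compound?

Walk through each heavy atom and fill implicit hydrogens from standard valence (C 4, N 3, O 2, S 2, halogen 1):
  atom 1: C, bond orders sum to 1 (valence 4) → 3 H
  atom 2: C, bond orders sum to 2 (valence 4) → 2 H
  atom 3: C, bond orders sum to 4 (valence 4) → 0 H
  atom 4: N, bond orders sum to 3 (valence 3) → 0 H
  atom 5: C, bond orders sum to 3 (valence 4) → 1 H
  atom 6: C, bond orders sum to 3 (valence 4) → 1 H
  atom 7: C, bond orders sum to 3 (valence 4) → 1 H
  atom 8: C, bond orders sum to 3 (valence 4) → 1 H
Totals → C:7, H:9, N:1.

C7H9N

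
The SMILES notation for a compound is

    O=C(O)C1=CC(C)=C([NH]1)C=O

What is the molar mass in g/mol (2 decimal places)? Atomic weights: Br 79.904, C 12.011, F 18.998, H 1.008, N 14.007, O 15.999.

First, the molecular formula is C7H7NO3 (counting implicit H from valence).
  C: 7 × 12.011 = 84.077
  H: 7 × 1.008 = 7.056
  N: 1 × 14.007 = 14.007
  O: 3 × 15.999 = 47.997
Sum: 7×12.011 + 7×1.008 + 1×14.007 + 3×15.999 = 153.137 → 153.14 g/mol.

153.14 g/mol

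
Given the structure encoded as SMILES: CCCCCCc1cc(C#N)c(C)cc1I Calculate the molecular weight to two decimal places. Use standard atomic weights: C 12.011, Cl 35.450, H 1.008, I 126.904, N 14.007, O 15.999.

First, the molecular formula is C14H18IN (counting implicit H from valence).
  C: 14 × 12.011 = 168.154
  H: 18 × 1.008 = 18.144
  I: 1 × 126.904 = 126.904
  N: 1 × 14.007 = 14.007
Sum: 14×12.011 + 18×1.008 + 1×126.904 + 1×14.007 = 327.209 → 327.21 g/mol.

327.21 g/mol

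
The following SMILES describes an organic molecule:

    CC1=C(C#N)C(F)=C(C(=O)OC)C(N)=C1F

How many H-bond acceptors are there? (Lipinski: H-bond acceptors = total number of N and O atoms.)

N atoms: 2; O atoms: 2.
Lipinski HBA = 2 + 2 = 4.

4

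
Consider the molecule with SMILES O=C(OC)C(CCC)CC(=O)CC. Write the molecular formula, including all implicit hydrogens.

Walk through each heavy atom and fill implicit hydrogens from standard valence (C 4, N 3, O 2, S 2, halogen 1):
  atom 1: O, bond orders sum to 2 (valence 2) → 0 H
  atom 2: C, bond orders sum to 4 (valence 4) → 0 H
  atom 3: O, bond orders sum to 2 (valence 2) → 0 H
  atom 4: C, bond orders sum to 1 (valence 4) → 3 H
  atom 5: C, bond orders sum to 3 (valence 4) → 1 H
  atom 6: C, bond orders sum to 2 (valence 4) → 2 H
  atom 7: C, bond orders sum to 2 (valence 4) → 2 H
  atom 8: C, bond orders sum to 1 (valence 4) → 3 H
  atom 9: C, bond orders sum to 2 (valence 4) → 2 H
  atom 10: C, bond orders sum to 4 (valence 4) → 0 H
  atom 11: O, bond orders sum to 2 (valence 2) → 0 H
  atom 12: C, bond orders sum to 2 (valence 4) → 2 H
  atom 13: C, bond orders sum to 1 (valence 4) → 3 H
Totals → C:10, H:18, O:3.
In Hill order: C10H18O3.

C10H18O3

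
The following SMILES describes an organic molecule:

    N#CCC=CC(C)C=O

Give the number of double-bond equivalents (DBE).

Molecular formula: C7H9NO.
DoU = (2C + 2 + N − H − X) / 2, where X is the halogen count and O/S are ignored.
    = (2·7 + 2 + 1 − 9 − 0) / 2 = 8 / 2 = 4.

4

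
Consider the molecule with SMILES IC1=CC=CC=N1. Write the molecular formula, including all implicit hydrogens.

C5H4IN

Walk through each heavy atom and fill implicit hydrogens from standard valence (C 4, N 3, O 2, S 2, halogen 1):
  atom 1: I (halogen, monovalent) → 0 H
  atom 2: C, bond orders sum to 4 (valence 4) → 0 H
  atom 3: C, bond orders sum to 3 (valence 4) → 1 H
  atom 4: C, bond orders sum to 3 (valence 4) → 1 H
  atom 5: C, bond orders sum to 3 (valence 4) → 1 H
  atom 6: C, bond orders sum to 3 (valence 4) → 1 H
  atom 7: N, bond orders sum to 3 (valence 3) → 0 H
Totals → C:5, H:4, I:1, N:1.
In Hill order: C5H4IN.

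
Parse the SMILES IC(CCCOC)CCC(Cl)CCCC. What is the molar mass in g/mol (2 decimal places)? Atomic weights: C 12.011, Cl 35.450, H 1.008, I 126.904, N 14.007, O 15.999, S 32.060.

346.68 g/mol

First, the molecular formula is C12H24ClIO (counting implicit H from valence).
  C: 12 × 12.011 = 144.132
  Cl: 1 × 35.450 = 35.450
  H: 24 × 1.008 = 24.192
  I: 1 × 126.904 = 126.904
  O: 1 × 15.999 = 15.999
Sum: 12×12.011 + 1×35.450 + 24×1.008 + 1×126.904 + 1×15.999 = 346.677 → 346.68 g/mol.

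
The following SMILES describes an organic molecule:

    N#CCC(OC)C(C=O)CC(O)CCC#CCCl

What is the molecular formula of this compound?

Walk through each heavy atom and fill implicit hydrogens from standard valence (C 4, N 3, O 2, S 2, halogen 1):
  atom 1: N, bond orders sum to 3 (valence 3) → 0 H
  atom 2: C, bond orders sum to 4 (valence 4) → 0 H
  atom 3: C, bond orders sum to 2 (valence 4) → 2 H
  atom 4: C, bond orders sum to 3 (valence 4) → 1 H
  atom 5: O, bond orders sum to 2 (valence 2) → 0 H
  atom 6: C, bond orders sum to 1 (valence 4) → 3 H
  atom 7: C, bond orders sum to 3 (valence 4) → 1 H
  atom 8: C, bond orders sum to 3 (valence 4) → 1 H
  atom 9: O, bond orders sum to 2 (valence 2) → 0 H
  atom 10: C, bond orders sum to 2 (valence 4) → 2 H
  atom 11: C, bond orders sum to 3 (valence 4) → 1 H
  atom 12: O, bond orders sum to 1 (valence 2) → 1 H
  atom 13: C, bond orders sum to 2 (valence 4) → 2 H
  atom 14: C, bond orders sum to 2 (valence 4) → 2 H
  atom 15: C, bond orders sum to 4 (valence 4) → 0 H
  atom 16: C, bond orders sum to 4 (valence 4) → 0 H
  atom 17: C, bond orders sum to 2 (valence 4) → 2 H
  atom 18: Cl (halogen, monovalent) → 0 H
Totals → C:13, H:18, Cl:1, N:1, O:3.

C13H18ClNO3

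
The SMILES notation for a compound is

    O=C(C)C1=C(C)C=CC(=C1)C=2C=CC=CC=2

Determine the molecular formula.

Walk through each heavy atom and fill implicit hydrogens from standard valence (C 4, N 3, O 2, S 2, halogen 1):
  atom 1: O, bond orders sum to 2 (valence 2) → 0 H
  atom 2: C, bond orders sum to 4 (valence 4) → 0 H
  atom 3: C, bond orders sum to 1 (valence 4) → 3 H
  atom 4: C, bond orders sum to 4 (valence 4) → 0 H
  atom 5: C, bond orders sum to 4 (valence 4) → 0 H
  atom 6: C, bond orders sum to 1 (valence 4) → 3 H
  atom 7: C, bond orders sum to 3 (valence 4) → 1 H
  atom 8: C, bond orders sum to 3 (valence 4) → 1 H
  atom 9: C, bond orders sum to 4 (valence 4) → 0 H
  atom 10: C, bond orders sum to 3 (valence 4) → 1 H
  atom 11: C, bond orders sum to 4 (valence 4) → 0 H
  atom 12: C, bond orders sum to 3 (valence 4) → 1 H
  atom 13: C, bond orders sum to 3 (valence 4) → 1 H
  atom 14: C, bond orders sum to 3 (valence 4) → 1 H
  atom 15: C, bond orders sum to 3 (valence 4) → 1 H
  atom 16: C, bond orders sum to 3 (valence 4) → 1 H
Totals → C:15, H:14, O:1.
In Hill order: C15H14O.

C15H14O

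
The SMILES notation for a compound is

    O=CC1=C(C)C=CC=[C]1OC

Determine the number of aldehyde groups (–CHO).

The aldehyde motif appears at heavy-atom position 2 in the SMILES.
Other groups present: 1 ether.
Aldehyde count: 1.

1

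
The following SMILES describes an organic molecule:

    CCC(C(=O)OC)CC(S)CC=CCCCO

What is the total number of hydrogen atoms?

24

Walk through each heavy atom and fill implicit hydrogens from standard valence (C 4, N 3, O 2, S 2, halogen 1):
  atom 1: C, bond orders sum to 1 (valence 4) → 3 H
  atom 2: C, bond orders sum to 2 (valence 4) → 2 H
  atom 3: C, bond orders sum to 3 (valence 4) → 1 H
  atom 4: C, bond orders sum to 4 (valence 4) → 0 H
  atom 5: O, bond orders sum to 2 (valence 2) → 0 H
  atom 6: O, bond orders sum to 2 (valence 2) → 0 H
  atom 7: C, bond orders sum to 1 (valence 4) → 3 H
  atom 8: C, bond orders sum to 2 (valence 4) → 2 H
  atom 9: C, bond orders sum to 3 (valence 4) → 1 H
  atom 10: S, bond orders sum to 1 (valence 2) → 1 H
  atom 11: C, bond orders sum to 2 (valence 4) → 2 H
  atom 12: C, bond orders sum to 3 (valence 4) → 1 H
  atom 13: C, bond orders sum to 3 (valence 4) → 1 H
  atom 14: C, bond orders sum to 2 (valence 4) → 2 H
  atom 15: C, bond orders sum to 2 (valence 4) → 2 H
  atom 16: C, bond orders sum to 2 (valence 4) → 2 H
  atom 17: O, bond orders sum to 1 (valence 2) → 1 H
Total hydrogens: 24.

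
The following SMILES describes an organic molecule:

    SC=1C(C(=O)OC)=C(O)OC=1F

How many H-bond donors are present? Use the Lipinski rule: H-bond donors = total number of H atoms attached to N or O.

Donors: find every N or O and count the H atoms it carries.
  atom 5 (O): bond orders sum to 2 → 0 H
  atom 6 (O): bond orders sum to 2 → 0 H
  atom 9 (O): bond orders sum to 1 → 1 H
  atom 10 (O): bond orders sum to 2 → 0 H
Lipinski HBD = 1.

1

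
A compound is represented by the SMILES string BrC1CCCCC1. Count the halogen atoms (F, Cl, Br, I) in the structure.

1

Halogen atoms appear at heavy-atom position 1 (1×Br).
Halogen count: 1.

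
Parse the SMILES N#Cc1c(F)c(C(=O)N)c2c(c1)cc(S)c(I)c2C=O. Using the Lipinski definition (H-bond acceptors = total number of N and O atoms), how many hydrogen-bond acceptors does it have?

N atoms: 2; O atoms: 2.
Lipinski HBA = 2 + 2 = 4.

4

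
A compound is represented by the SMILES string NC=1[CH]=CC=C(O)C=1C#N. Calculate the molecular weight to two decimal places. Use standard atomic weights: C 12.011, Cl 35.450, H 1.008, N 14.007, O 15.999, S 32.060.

134.14 g/mol

First, the molecular formula is C7H6N2O (counting implicit H from valence).
  C: 7 × 12.011 = 84.077
  H: 6 × 1.008 = 6.048
  N: 2 × 14.007 = 28.014
  O: 1 × 15.999 = 15.999
Sum: 7×12.011 + 6×1.008 + 2×14.007 + 1×15.999 = 134.138 → 134.14 g/mol.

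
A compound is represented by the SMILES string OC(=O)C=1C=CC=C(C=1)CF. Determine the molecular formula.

C8H7FO2

Walk through each heavy atom and fill implicit hydrogens from standard valence (C 4, N 3, O 2, S 2, halogen 1):
  atom 1: O, bond orders sum to 1 (valence 2) → 1 H
  atom 2: C, bond orders sum to 4 (valence 4) → 0 H
  atom 3: O, bond orders sum to 2 (valence 2) → 0 H
  atom 4: C, bond orders sum to 4 (valence 4) → 0 H
  atom 5: C, bond orders sum to 3 (valence 4) → 1 H
  atom 6: C, bond orders sum to 3 (valence 4) → 1 H
  atom 7: C, bond orders sum to 3 (valence 4) → 1 H
  atom 8: C, bond orders sum to 4 (valence 4) → 0 H
  atom 9: C, bond orders sum to 3 (valence 4) → 1 H
  atom 10: C, bond orders sum to 2 (valence 4) → 2 H
  atom 11: F (halogen, monovalent) → 0 H
Totals → C:8, H:7, F:1, O:2.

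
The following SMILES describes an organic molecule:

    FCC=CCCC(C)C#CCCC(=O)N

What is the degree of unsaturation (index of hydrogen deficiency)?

4

Degree of unsaturation = (number of rings) + (number of π bonds).
Ring closures in the SMILES: 0.
π bonds: 2 double bonds (each 1 DoU), 1 triple bond (each 2 DoU) → 4 DoU from unsaturation.
Total DoU = 0 + 4 = 4.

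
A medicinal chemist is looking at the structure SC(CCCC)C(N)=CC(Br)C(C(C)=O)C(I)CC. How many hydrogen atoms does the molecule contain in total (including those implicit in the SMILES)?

Walk through each heavy atom and fill implicit hydrogens from standard valence (C 4, N 3, O 2, S 2, halogen 1):
  atom 1: S, bond orders sum to 1 (valence 2) → 1 H
  atom 2: C, bond orders sum to 3 (valence 4) → 1 H
  atom 3: C, bond orders sum to 2 (valence 4) → 2 H
  atom 4: C, bond orders sum to 2 (valence 4) → 2 H
  atom 5: C, bond orders sum to 2 (valence 4) → 2 H
  atom 6: C, bond orders sum to 1 (valence 4) → 3 H
  atom 7: C, bond orders sum to 4 (valence 4) → 0 H
  atom 8: N, bond orders sum to 1 (valence 3) → 2 H
  atom 9: C, bond orders sum to 3 (valence 4) → 1 H
  atom 10: C, bond orders sum to 3 (valence 4) → 1 H
  atom 11: Br (halogen, monovalent) → 0 H
  atom 12: C, bond orders sum to 3 (valence 4) → 1 H
  atom 13: C, bond orders sum to 4 (valence 4) → 0 H
  atom 14: C, bond orders sum to 1 (valence 4) → 3 H
  atom 15: O, bond orders sum to 2 (valence 2) → 0 H
  atom 16: C, bond orders sum to 3 (valence 4) → 1 H
  atom 17: I (halogen, monovalent) → 0 H
  atom 18: C, bond orders sum to 2 (valence 4) → 2 H
  atom 19: C, bond orders sum to 1 (valence 4) → 3 H
Total hydrogens: 25.

25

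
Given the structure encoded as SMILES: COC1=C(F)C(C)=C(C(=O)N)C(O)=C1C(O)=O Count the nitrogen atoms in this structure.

1

Scan the SMILES for N atoms (remember two-letter symbols like Cl and Br are single atoms).
Nitrogen count: 1.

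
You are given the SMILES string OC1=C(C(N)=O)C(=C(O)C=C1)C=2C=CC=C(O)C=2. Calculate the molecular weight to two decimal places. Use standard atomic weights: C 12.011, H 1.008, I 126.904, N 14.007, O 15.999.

245.23 g/mol

First, the molecular formula is C13H11NO4 (counting implicit H from valence).
  C: 13 × 12.011 = 156.143
  H: 11 × 1.008 = 11.088
  N: 1 × 14.007 = 14.007
  O: 4 × 15.999 = 63.996
Sum: 13×12.011 + 11×1.008 + 1×14.007 + 4×15.999 = 245.234 → 245.23 g/mol.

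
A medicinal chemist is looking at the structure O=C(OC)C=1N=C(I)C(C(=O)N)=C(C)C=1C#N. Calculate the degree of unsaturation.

Degree of unsaturation = (number of rings) + (number of π bonds).
Ring closures in the SMILES: 1.
π bonds: 5 double bonds (each 1 DoU), 1 triple bond (each 2 DoU) → 7 DoU from unsaturation.
Total DoU = 1 + 7 = 8.

8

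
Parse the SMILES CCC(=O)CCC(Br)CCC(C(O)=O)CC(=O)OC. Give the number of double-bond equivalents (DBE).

3

Degree of unsaturation = (number of rings) + (number of π bonds).
Ring closures in the SMILES: 0.
π bonds: 3 double bonds (each 1 DoU) → 3 DoU from unsaturation.
Total DoU = 0 + 3 = 3.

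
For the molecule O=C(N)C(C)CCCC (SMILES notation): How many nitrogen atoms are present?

Scan the SMILES for N atoms (remember two-letter symbols like Cl and Br are single atoms).
Nitrogen count: 1.

1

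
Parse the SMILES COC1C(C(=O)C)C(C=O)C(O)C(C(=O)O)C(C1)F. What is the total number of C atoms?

12

Count every carbon token in the SMILES (each C, including those in ring-closure positions and inside branches).
Carbon count: 12.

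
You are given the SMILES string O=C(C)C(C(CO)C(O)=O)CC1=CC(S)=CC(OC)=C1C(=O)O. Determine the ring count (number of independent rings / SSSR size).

In SMILES, each pair of matching ring-closure digits denotes one ring-closing bond; the number of such bonds equals the number of independent rings.
Ring-closure bonds here: 1.

1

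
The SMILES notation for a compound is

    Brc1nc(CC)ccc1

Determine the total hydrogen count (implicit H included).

8

Walk through each heavy atom and fill implicit hydrogens from standard valence (C 4, N 3, O 2, S 2, halogen 1); for lowercase aromatic atoms, an aromatic c carries 1 H when it has two neighbours and 0 H with three, and aromatic n carries 0 H:
  atom 1: Br (halogen, monovalent) → 0 H
  atom 2: aromatic c, 3 neighbours → 0 H
  atom 3: aromatic n, 2 neighbours → 0 H
  atom 4: aromatic c, 3 neighbours → 0 H
  atom 5: C, bond orders sum to 2 (valence 4) → 2 H
  atom 6: C, bond orders sum to 1 (valence 4) → 3 H
  atom 7: aromatic c, 2 neighbours → 1 H
  atom 8: aromatic c, 2 neighbours → 1 H
  atom 9: aromatic c, 2 neighbours → 1 H
Total hydrogens: 8.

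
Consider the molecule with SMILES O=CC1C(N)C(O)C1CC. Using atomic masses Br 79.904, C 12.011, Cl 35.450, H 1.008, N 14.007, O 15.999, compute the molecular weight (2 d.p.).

First, the molecular formula is C7H13NO2 (counting implicit H from valence).
  C: 7 × 12.011 = 84.077
  H: 13 × 1.008 = 13.104
  N: 1 × 14.007 = 14.007
  O: 2 × 15.999 = 31.998
Sum: 7×12.011 + 13×1.008 + 1×14.007 + 2×15.999 = 143.186 → 143.19 g/mol.

143.19 g/mol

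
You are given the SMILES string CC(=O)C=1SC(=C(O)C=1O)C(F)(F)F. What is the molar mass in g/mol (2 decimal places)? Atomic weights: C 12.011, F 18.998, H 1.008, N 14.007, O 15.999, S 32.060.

First, the molecular formula is C7H5F3O3S (counting implicit H from valence).
  C: 7 × 12.011 = 84.077
  F: 3 × 18.998 = 56.994
  H: 5 × 1.008 = 5.040
  O: 3 × 15.999 = 47.997
  S: 1 × 32.060 = 32.060
Sum: 7×12.011 + 3×18.998 + 5×1.008 + 3×15.999 + 1×32.060 = 226.168 → 226.17 g/mol.

226.17 g/mol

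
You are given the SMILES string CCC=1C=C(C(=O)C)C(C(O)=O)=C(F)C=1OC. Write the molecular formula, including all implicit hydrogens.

C12H13FO4

Walk through each heavy atom and fill implicit hydrogens from standard valence (C 4, N 3, O 2, S 2, halogen 1):
  atom 1: C, bond orders sum to 1 (valence 4) → 3 H
  atom 2: C, bond orders sum to 2 (valence 4) → 2 H
  atom 3: C, bond orders sum to 4 (valence 4) → 0 H
  atom 4: C, bond orders sum to 3 (valence 4) → 1 H
  atom 5: C, bond orders sum to 4 (valence 4) → 0 H
  atom 6: C, bond orders sum to 4 (valence 4) → 0 H
  atom 7: O, bond orders sum to 2 (valence 2) → 0 H
  atom 8: C, bond orders sum to 1 (valence 4) → 3 H
  atom 9: C, bond orders sum to 4 (valence 4) → 0 H
  atom 10: C, bond orders sum to 4 (valence 4) → 0 H
  atom 11: O, bond orders sum to 1 (valence 2) → 1 H
  atom 12: O, bond orders sum to 2 (valence 2) → 0 H
  atom 13: C, bond orders sum to 4 (valence 4) → 0 H
  atom 14: F (halogen, monovalent) → 0 H
  atom 15: C, bond orders sum to 4 (valence 4) → 0 H
  atom 16: O, bond orders sum to 2 (valence 2) → 0 H
  atom 17: C, bond orders sum to 1 (valence 4) → 3 H
Totals → C:12, H:13, F:1, O:4.
In Hill order: C12H13FO4.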